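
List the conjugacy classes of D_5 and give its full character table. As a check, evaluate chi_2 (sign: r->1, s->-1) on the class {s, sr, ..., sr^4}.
Conjugacy classes: {e} of size 1, {r^1, r^4} of size 2, {r^2, r^3} of size 2, {s, sr, ..., sr^4} of size 5.
Character table:
  irrep \ class              {e} (size 1)  {r^1, r^4} (size 2)  {r^2, r^3} (size 2)  {s, sr, ..., sr^4} (size 5)
  chi_1 (triv)               1             1                    1                    1                          
  chi_2 (sign: r->1, s->-1)  1             1                    1                    -1                         
  chi_3 (2d, j=1)            2             -1/2 + sqrt(5)/2     -sqrt(5)/2 - 1/2     0                          
  chi_4 (2d, j=2)            2             -sqrt(5)/2 - 1/2     -1/2 + sqrt(5)/2     0                          

Spot check: chi_2 (sign: r->1, s->-1) on {s, sr, ..., sr^4} = -1.

Derivation: D_5 has order 2*5 = 10 with 4 conjugacy classes, hence 4 irreducibles. Sum of squared dims 1 + 1 + 4 + 4 = 10 = |G|. Linear characters come from the abelianisation; the 2-dimensional irreps have character r^k -> 2*cos(2*pi*j*k/5), reflections -> 0.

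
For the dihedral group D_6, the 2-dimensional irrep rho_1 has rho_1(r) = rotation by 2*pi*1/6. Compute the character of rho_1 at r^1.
chi_{rho_1}(r^1) = 2*cos(2*pi*1*1/6) = 1

Working: rho_1(r^1) is rotation by angle 2*pi*1*1/6, whose trace is 2*cos(2*pi*1*1/6) = 1.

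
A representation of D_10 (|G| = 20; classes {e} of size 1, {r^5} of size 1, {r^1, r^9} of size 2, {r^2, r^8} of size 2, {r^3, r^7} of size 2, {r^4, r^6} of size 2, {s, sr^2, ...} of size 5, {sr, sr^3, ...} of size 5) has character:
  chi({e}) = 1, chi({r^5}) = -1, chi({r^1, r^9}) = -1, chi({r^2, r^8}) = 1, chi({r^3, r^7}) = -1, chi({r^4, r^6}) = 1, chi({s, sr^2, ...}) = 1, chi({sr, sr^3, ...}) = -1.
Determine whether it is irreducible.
Irreducible: <chi, chi> = 1.

Argument: <chi, chi> = (1/|G|) sum_C |C| * |chi(C)|^2 = (1/20)[1*|1|^2 + 1*|-1|^2 + 2*|-1|^2 + 2*|1|^2 + 2*|-1|^2 + 2*|1|^2 + 5*|1|^2 + 5*|-1|^2]
  = (1/20)[(1) + (1) + (2) + (2) + (2) + (2) + (5) + (5)] = 20/20 = 1.
A character is irreducible iff <chi, chi> = 1, so this representation is irreducible.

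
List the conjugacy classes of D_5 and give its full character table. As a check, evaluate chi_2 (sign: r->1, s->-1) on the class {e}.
Conjugacy classes: {e} of size 1, {r^1, r^4} of size 2, {r^2, r^3} of size 2, {s, sr, ..., sr^4} of size 5.
Character table:
  irrep \ class              {e} (size 1)  {r^1, r^4} (size 2)  {r^2, r^3} (size 2)  {s, sr, ..., sr^4} (size 5)
  chi_1 (triv)               1             1                    1                    1                          
  chi_2 (sign: r->1, s->-1)  1             1                    1                    -1                         
  chi_3 (2d, j=1)            2             -1/2 + sqrt(5)/2     -sqrt(5)/2 - 1/2     0                          
  chi_4 (2d, j=2)            2             -sqrt(5)/2 - 1/2     -1/2 + sqrt(5)/2     0                          

Spot check: chi_2 (sign: r->1, s->-1) on {e} = 1.

D_5 has order 2*5 = 10 with 4 conjugacy classes, hence 4 irreducibles. Sum of squared dims 1 + 1 + 4 + 4 = 10 = |G|. Linear characters come from the abelianisation; the 2-dimensional irreps have character r^k -> 2*cos(2*pi*j*k/5), reflections -> 0.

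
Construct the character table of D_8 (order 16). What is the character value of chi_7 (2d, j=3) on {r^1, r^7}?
Conjugacy classes: {e} of size 1, {r^4} of size 1, {r^1, r^7} of size 2, {r^2, r^6} of size 2, {r^3, r^5} of size 2, {s, sr^2, ...} of size 4, {sr, sr^3, ...} of size 4.
Character table:
  irrep \ class              {e} (size 1)  {r^4} (size 1)  {r^1, r^7} (size 2)  {r^2, r^6} (size 2)  {r^3, r^5} (size 2)  {s, sr^2, ...} (size 4)  {sr, sr^3, ...} (size 4)
  chi_1 (triv)               1             1               1                    1                    1                    1                        1                       
  chi_2 (sign: r->1, s->-1)  1             1               1                    1                    1                    -1                       -1                      
  chi_3 (r->-1, s->1)        1             1               -1                   1                    -1                   1                        -1                      
  chi_4 (r->-1, s->-1)       1             1               -1                   1                    -1                   -1                       1                       
  chi_5 (2d, j=1)            2             -2              sqrt(2)              0                    -sqrt(2)             0                        0                       
  chi_6 (2d, j=2)            2             2               0                    -2                   0                    0                        0                       
  chi_7 (2d, j=3)            2             -2              -sqrt(2)             0                    sqrt(2)              0                        0                       

Spot check: chi_7 (2d, j=3) on {r^1, r^7} = -sqrt(2).

Details: D_8 has order 2*8 = 16 with 7 conjugacy classes, hence 7 irreducibles. Sum of squared dims 1 + 1 + 1 + 1 + 4 + 4 + 4 = 16 = |G|. Linear characters come from the abelianisation; the 2-dimensional irreps have character r^k -> 2*cos(2*pi*j*k/8), reflections -> 0.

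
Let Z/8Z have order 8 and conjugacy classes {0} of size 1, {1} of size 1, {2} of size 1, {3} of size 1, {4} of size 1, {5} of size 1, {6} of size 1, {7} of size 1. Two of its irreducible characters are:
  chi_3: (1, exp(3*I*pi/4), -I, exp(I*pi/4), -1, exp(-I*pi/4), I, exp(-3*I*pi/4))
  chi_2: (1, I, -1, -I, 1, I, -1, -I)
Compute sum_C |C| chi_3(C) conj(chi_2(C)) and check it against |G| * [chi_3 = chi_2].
Sum = 0; so <chi_3, chi_2> = 0 (distinct irreducibles are orthogonal).

Justification: Compute term by term over conjugacy classes (|C| * chi_3(C) * conj(chi_2(C))):
  1*(1)*conj(1) + 1*(exp(3*I*pi/4))*conj(I) + 1*(-I)*conj(-1) + 1*(exp(I*pi/4))*conj(-I) + 1*(-1)*conj(1) + 1*(exp(-I*pi/4))*conj(I) + 1*(I)*conj(-1) + 1*(exp(-3*I*pi/4))*conj(-I)
  = (1) + (-exp(-3*I*pi/4)) + (I) + (exp(3*I*pi/4)) + (-1) + (-exp(I*pi/4)) + (-I) + (exp(-I*pi/4))
  = 0.
(Exp terms are combined using exp(i*s)*conj(exp(i*t)) = exp(i*(s-t)), and sums of them are collapsed using the identity that for every m > 1 the m distinct m-th roots of unity sum to 0, e.g. 1 + exp(2*I*pi/3) + exp(-2*I*pi/3) = 0.)
Dividing by |G| = 8 gives 0/8 = 0, matching the row-orthogonality relation <chi_3, chi_2> = [chi_3 = chi_2].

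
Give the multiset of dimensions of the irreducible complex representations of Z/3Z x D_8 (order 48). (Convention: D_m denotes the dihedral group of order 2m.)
Dimensions: 1, 1, 1, 1, 1, 1, 1, 1, 1, 1, 1, 1, 2, 2, 2, 2, 2, 2, 2, 2, 2

There are 21 irreducibles (= number of conjugacy classes). Their dimensions d_i satisfy sum d_i^2 = |G| = 48: 1 + 1 + 1 + 1 + 1 + 1 + 1 + 1 + 1 + 1 + 1 + 1 + 4 + 4 + 4 + 4 + 4 + 4 + 4 + 4 + 4 = 48. (For the product with Z/3Z: each of the 3 1-dim characters of Z/3Z tensors with each irrep of D_8, giving 3 copies of each D_8-dimension.)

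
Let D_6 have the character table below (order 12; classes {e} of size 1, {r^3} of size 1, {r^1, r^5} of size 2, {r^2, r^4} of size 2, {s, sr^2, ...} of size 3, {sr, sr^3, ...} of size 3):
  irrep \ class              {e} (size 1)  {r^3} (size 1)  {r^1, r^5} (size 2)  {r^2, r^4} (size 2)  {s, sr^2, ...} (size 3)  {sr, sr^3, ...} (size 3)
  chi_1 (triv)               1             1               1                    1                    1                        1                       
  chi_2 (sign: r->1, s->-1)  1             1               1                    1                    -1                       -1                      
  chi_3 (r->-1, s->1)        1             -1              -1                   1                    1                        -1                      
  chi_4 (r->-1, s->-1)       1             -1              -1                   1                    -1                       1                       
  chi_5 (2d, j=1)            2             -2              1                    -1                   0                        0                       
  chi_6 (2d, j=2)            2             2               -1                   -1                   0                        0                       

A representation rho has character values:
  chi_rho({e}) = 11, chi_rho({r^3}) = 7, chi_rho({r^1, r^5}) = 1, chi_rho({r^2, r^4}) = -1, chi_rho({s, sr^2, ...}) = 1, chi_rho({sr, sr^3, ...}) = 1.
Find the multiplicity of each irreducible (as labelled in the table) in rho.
Multiplicities: chi_1: 2, chi_2: 1, chi_3: 0, chi_4: 0, chi_5: 1, chi_6: 3.

Working: Use <chi_rho, chi> = (1/|G|) sum_C |C| * chi_rho(C) * conj(chi(C)) with |G| = 12 for each irreducible chi in the table:
  <chi_rho, chi_1> = (1/12)[1*(11)*conj(1) + 1*(7)*conj(1) + 2*(1)*conj(1) + 2*(-1)*conj(1) + 3*(1)*conj(1) + 3*(1)*conj(1)]
      = (1/12)[(11) + (7) + (2) + (-2) + (3) + (3)] = 24/12 = 2
  <chi_rho, chi_2> = (1/12)[1*(11)*conj(1) + 1*(7)*conj(1) + 2*(1)*conj(1) + 2*(-1)*conj(1) + 3*(1)*conj(-1) + 3*(1)*conj(-1)]
      = (1/12)[(11) + (7) + (2) + (-2) + (-3) + (-3)] = 12/12 = 1
  <chi_rho, chi_3> = (1/12)[1*(11)*conj(1) + 1*(7)*conj(-1) + 2*(1)*conj(-1) + 2*(-1)*conj(1) + 3*(1)*conj(1) + 3*(1)*conj(-1)]
      = (1/12)[(11) + (-7) + (-2) + (-2) + (3) + (-3)] = 0/12 = 0
  <chi_rho, chi_4> = (1/12)[1*(11)*conj(1) + 1*(7)*conj(-1) + 2*(1)*conj(-1) + 2*(-1)*conj(1) + 3*(1)*conj(-1) + 3*(1)*conj(1)]
      = (1/12)[(11) + (-7) + (-2) + (-2) + (-3) + (3)] = 0/12 = 0
  <chi_rho, chi_5> = (1/12)[1*(11)*conj(2) + 1*(7)*conj(-2) + 2*(1)*conj(1) + 2*(-1)*conj(-1) + 3*(1)*conj(0) + 3*(1)*conj(0)]
      = (1/12)[(22) + (-14) + (2) + (2) + (0) + (0)] = 12/12 = 1
  <chi_rho, chi_6> = (1/12)[1*(11)*conj(2) + 1*(7)*conj(2) + 2*(1)*conj(-1) + 2*(-1)*conj(-1) + 3*(1)*conj(0) + 3*(1)*conj(0)]
      = (1/12)[(22) + (14) + (-2) + (2) + (0) + (0)] = 36/12 = 3
Dimension check: dim(rho) = sum (mult * dim) = 2*1 + 1*1 + 0*1 + 0*1 + 1*2 + 3*2 = 11 = chi_rho(e) = 11.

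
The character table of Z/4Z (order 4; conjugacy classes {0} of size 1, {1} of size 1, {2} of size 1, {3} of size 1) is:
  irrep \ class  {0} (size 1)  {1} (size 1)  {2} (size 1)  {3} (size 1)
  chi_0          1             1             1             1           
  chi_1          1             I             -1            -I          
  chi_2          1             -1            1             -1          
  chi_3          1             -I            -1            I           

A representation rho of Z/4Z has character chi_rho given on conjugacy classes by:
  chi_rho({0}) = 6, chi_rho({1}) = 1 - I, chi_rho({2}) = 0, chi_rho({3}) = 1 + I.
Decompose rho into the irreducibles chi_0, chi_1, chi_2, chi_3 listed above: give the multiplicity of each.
Multiplicities: chi_0: 2, chi_1: 1, chi_2: 1, chi_3: 2.

Use <chi_rho, chi> = (1/|G|) sum_C |C| * chi_rho(C) * conj(chi(C)) with |G| = 4 for each irreducible chi in the table:
  <chi_rho, chi_0> = (1/4)[1*(6)*conj(1) + 1*(1 - I)*conj(1) + 1*(0)*conj(1) + 1*(1 + I)*conj(1)]
      = (1/4)[(6) + (1 - I) + (0) + (1 + I)] = 8/4 = 2
  <chi_rho, chi_1> = (1/4)[1*(6)*conj(1) + 1*(1 - I)*conj(I) + 1*(0)*conj(-1) + 1*(1 + I)*conj(-I)]
      = (1/4)[(6) + (-1 - I) + (0) + (-1 + I)] = 4/4 = 1
  <chi_rho, chi_2> = (1/4)[1*(6)*conj(1) + 1*(1 - I)*conj(-1) + 1*(0)*conj(1) + 1*(1 + I)*conj(-1)]
      = (1/4)[(6) + (-1 + I) + (0) + (-1 - I)] = 4/4 = 1
  <chi_rho, chi_3> = (1/4)[1*(6)*conj(1) + 1*(1 - I)*conj(-I) + 1*(0)*conj(-1) + 1*(1 + I)*conj(I)]
      = (1/4)[(6) + (1 + I) + (0) + (1 - I)] = 8/4 = 2
(Exp terms are combined using exp(i*s)*conj(exp(i*t)) = exp(i*(s-t)), and sums of them are collapsed using the identity that for every m > 1 the m distinct m-th roots of unity sum to 0, e.g. 1 + exp(2*I*pi/3) + exp(-2*I*pi/3) = 0.)
Dimension check: dim(rho) = sum (mult * dim) = 2*1 + 1*1 + 1*1 + 2*1 = 6 = chi_rho(e) = 6.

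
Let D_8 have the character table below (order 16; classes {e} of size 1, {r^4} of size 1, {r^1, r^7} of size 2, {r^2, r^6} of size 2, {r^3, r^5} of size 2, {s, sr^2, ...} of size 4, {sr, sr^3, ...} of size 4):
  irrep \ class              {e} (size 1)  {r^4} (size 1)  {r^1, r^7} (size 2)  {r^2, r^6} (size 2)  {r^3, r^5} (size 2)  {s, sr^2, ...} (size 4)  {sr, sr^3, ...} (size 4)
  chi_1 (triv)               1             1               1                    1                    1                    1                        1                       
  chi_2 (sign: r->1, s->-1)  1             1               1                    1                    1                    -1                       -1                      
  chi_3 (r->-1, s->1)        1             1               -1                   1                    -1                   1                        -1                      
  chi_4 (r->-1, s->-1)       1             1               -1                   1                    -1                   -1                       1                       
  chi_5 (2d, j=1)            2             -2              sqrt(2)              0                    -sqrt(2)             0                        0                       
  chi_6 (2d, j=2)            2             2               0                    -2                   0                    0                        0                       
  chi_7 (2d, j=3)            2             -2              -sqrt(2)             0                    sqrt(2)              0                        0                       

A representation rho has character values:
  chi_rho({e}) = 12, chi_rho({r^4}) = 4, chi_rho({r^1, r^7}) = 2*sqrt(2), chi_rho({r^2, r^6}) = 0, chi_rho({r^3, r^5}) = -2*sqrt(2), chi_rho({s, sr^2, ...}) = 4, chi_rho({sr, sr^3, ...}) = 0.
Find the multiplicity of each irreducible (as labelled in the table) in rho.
Multiplicities: chi_1: 2, chi_2: 0, chi_3: 2, chi_4: 0, chi_5: 2, chi_6: 2, chi_7: 0.

Proof sketch: Use <chi_rho, chi> = (1/|G|) sum_C |C| * chi_rho(C) * conj(chi(C)) with |G| = 16 for each irreducible chi in the table:
  <chi_rho, chi_1> = (1/16)[1*(12)*conj(1) + 1*(4)*conj(1) + 2*(2*sqrt(2))*conj(1) + 2*(0)*conj(1) + 2*(-2*sqrt(2))*conj(1) + 4*(4)*conj(1) + 4*(0)*conj(1)]
      = (1/16)[(12) + (4) + (4*sqrt(2)) + (0) + (-4*sqrt(2)) + (16) + (0)] = 32/16 = 2
  <chi_rho, chi_2> = (1/16)[1*(12)*conj(1) + 1*(4)*conj(1) + 2*(2*sqrt(2))*conj(1) + 2*(0)*conj(1) + 2*(-2*sqrt(2))*conj(1) + 4*(4)*conj(-1) + 4*(0)*conj(-1)]
      = (1/16)[(12) + (4) + (4*sqrt(2)) + (0) + (-4*sqrt(2)) + (-16) + (0)] = 0/16 = 0
  <chi_rho, chi_3> = (1/16)[1*(12)*conj(1) + 1*(4)*conj(1) + 2*(2*sqrt(2))*conj(-1) + 2*(0)*conj(1) + 2*(-2*sqrt(2))*conj(-1) + 4*(4)*conj(1) + 4*(0)*conj(-1)]
      = (1/16)[(12) + (4) + (-4*sqrt(2)) + (0) + (4*sqrt(2)) + (16) + (0)] = 32/16 = 2
  <chi_rho, chi_4> = (1/16)[1*(12)*conj(1) + 1*(4)*conj(1) + 2*(2*sqrt(2))*conj(-1) + 2*(0)*conj(1) + 2*(-2*sqrt(2))*conj(-1) + 4*(4)*conj(-1) + 4*(0)*conj(1)]
      = (1/16)[(12) + (4) + (-4*sqrt(2)) + (0) + (4*sqrt(2)) + (-16) + (0)] = 0/16 = 0
  <chi_rho, chi_5> = (1/16)[1*(12)*conj(2) + 1*(4)*conj(-2) + 2*(2*sqrt(2))*conj(sqrt(2)) + 2*(0)*conj(0) + 2*(-2*sqrt(2))*conj(-sqrt(2)) + 4*(4)*conj(0) + 4*(0)*conj(0)]
      = (1/16)[(24) + (-8) + (8) + (0) + (8) + (0) + (0)] = 32/16 = 2
  <chi_rho, chi_6> = (1/16)[1*(12)*conj(2) + 1*(4)*conj(2) + 2*(2*sqrt(2))*conj(0) + 2*(0)*conj(-2) + 2*(-2*sqrt(2))*conj(0) + 4*(4)*conj(0) + 4*(0)*conj(0)]
      = (1/16)[(24) + (8) + (0) + (0) + (0) + (0) + (0)] = 32/16 = 2
  <chi_rho, chi_7> = (1/16)[1*(12)*conj(2) + 1*(4)*conj(-2) + 2*(2*sqrt(2))*conj(-sqrt(2)) + 2*(0)*conj(0) + 2*(-2*sqrt(2))*conj(sqrt(2)) + 4*(4)*conj(0) + 4*(0)*conj(0)]
      = (1/16)[(24) + (-8) + (-8) + (0) + (-8) + (0) + (0)] = 0/16 = 0
Dimension check: dim(rho) = sum (mult * dim) = 2*1 + 0*1 + 2*1 + 0*1 + 2*2 + 2*2 + 0*2 = 12 = chi_rho(e) = 12.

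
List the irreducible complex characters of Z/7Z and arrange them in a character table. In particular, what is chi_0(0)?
Character table of Z/7Z (irreps indexed chi_0,...,chi_6 with chi_k(m) = zeta_7^(k*m), zeta_7 = exp(2*pi*i/7)):
  irrep \ class  {0} (size 1)  {1} (size 1)    {2} (size 1)    {3} (size 1)    {4} (size 1)    {5} (size 1)    {6} (size 1)  
  chi_0          1             1               1               1               1               1               1             
  chi_1          1             exp(2*I*pi/7)   exp(4*I*pi/7)   exp(6*I*pi/7)   exp(-6*I*pi/7)  exp(-4*I*pi/7)  exp(-2*I*pi/7)
  chi_2          1             exp(4*I*pi/7)   exp(-6*I*pi/7)  exp(-2*I*pi/7)  exp(2*I*pi/7)   exp(6*I*pi/7)   exp(-4*I*pi/7)
  chi_3          1             exp(6*I*pi/7)   exp(-2*I*pi/7)  exp(4*I*pi/7)   exp(-4*I*pi/7)  exp(2*I*pi/7)   exp(-6*I*pi/7)
  chi_4          1             exp(-6*I*pi/7)  exp(2*I*pi/7)   exp(-4*I*pi/7)  exp(4*I*pi/7)   exp(-2*I*pi/7)  exp(6*I*pi/7) 
  chi_5          1             exp(-4*I*pi/7)  exp(6*I*pi/7)   exp(2*I*pi/7)   exp(-2*I*pi/7)  exp(-6*I*pi/7)  exp(4*I*pi/7) 
  chi_6          1             exp(-2*I*pi/7)  exp(-4*I*pi/7)  exp(-6*I*pi/7)  exp(6*I*pi/7)   exp(4*I*pi/7)   exp(2*I*pi/7) 

Spot check: chi_0(0) = zeta_7^(0*0) = zeta_7^0 = 1.

Solution. Z/7Z is abelian, so all 7 irreducible complex representations are 1-dimensional. They are given by chi_k(m) = zeta_7^(k*m) for k = 0,...,6. Row orthogonality: sum_m chi_k(m) conj(chi_l(m)) = 7 * [k = l].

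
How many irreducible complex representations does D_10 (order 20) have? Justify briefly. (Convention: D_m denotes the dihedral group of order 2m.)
8

Working: The number of irreducible complex representations of a finite group equals its number of conjugacy classes. D_10 has 8 conjugacy classes (n/2 + 3 for n even), so D_10 (order 20) has exactly 8 irreducible complex representations.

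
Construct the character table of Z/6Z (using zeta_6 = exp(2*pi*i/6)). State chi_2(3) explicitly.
Character table of Z/6Z (irreps indexed chi_0,...,chi_5 with chi_k(m) = zeta_6^(k*m), zeta_6 = exp(2*pi*i/6)):
  irrep \ class  {0} (size 1)  {1} (size 1)    {2} (size 1)    {3} (size 1)  {4} (size 1)    {5} (size 1)  
  chi_0          1             1               1               1             1               1             
  chi_1          1             exp(I*pi/3)     exp(2*I*pi/3)   -1            exp(-2*I*pi/3)  exp(-I*pi/3)  
  chi_2          1             exp(2*I*pi/3)   exp(-2*I*pi/3)  1             exp(2*I*pi/3)   exp(-2*I*pi/3)
  chi_3          1             -1              1               -1            1               -1            
  chi_4          1             exp(-2*I*pi/3)  exp(2*I*pi/3)   1             exp(-2*I*pi/3)  exp(2*I*pi/3) 
  chi_5          1             exp(-I*pi/3)    exp(-2*I*pi/3)  -1            exp(2*I*pi/3)   exp(I*pi/3)   

Spot check: chi_2(3) = zeta_6^(2*3) = zeta_6^6 = 1.

Reasoning: Z/6Z is abelian, so all 6 irreducible complex representations are 1-dimensional. They are given by chi_k(m) = zeta_6^(k*m) for k = 0,...,5. Row orthogonality: sum_m chi_k(m) conj(chi_l(m)) = 6 * [k = l].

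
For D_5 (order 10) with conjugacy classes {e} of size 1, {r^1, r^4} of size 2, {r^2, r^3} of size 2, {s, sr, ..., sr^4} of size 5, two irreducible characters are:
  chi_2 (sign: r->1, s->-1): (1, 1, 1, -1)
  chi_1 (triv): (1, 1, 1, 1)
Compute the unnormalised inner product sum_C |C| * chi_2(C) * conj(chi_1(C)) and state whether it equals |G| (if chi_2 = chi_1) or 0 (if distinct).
Sum = 0; so <chi_2, chi_1> = 0 (distinct irreducibles are orthogonal).

Solution. Compute term by term over conjugacy classes (|C| * chi_2(C) * conj(chi_1(C))):
  1*(1)*conj(1) + 2*(1)*conj(1) + 2*(1)*conj(1) + 5*(-1)*conj(1)
  = (1) + (2) + (2) + (-5)
  = 0.
Dividing by |G| = 10 gives 0/10 = 0, matching the row-orthogonality relation <chi_2, chi_1> = [chi_2 = chi_1].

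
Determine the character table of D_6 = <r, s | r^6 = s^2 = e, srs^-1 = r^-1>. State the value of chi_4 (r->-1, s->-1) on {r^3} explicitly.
Conjugacy classes: {e} of size 1, {r^3} of size 1, {r^1, r^5} of size 2, {r^2, r^4} of size 2, {s, sr^2, ...} of size 3, {sr, sr^3, ...} of size 3.
Character table:
  irrep \ class              {e} (size 1)  {r^3} (size 1)  {r^1, r^5} (size 2)  {r^2, r^4} (size 2)  {s, sr^2, ...} (size 3)  {sr, sr^3, ...} (size 3)
  chi_1 (triv)               1             1               1                    1                    1                        1                       
  chi_2 (sign: r->1, s->-1)  1             1               1                    1                    -1                       -1                      
  chi_3 (r->-1, s->1)        1             -1              -1                   1                    1                        -1                      
  chi_4 (r->-1, s->-1)       1             -1              -1                   1                    -1                       1                       
  chi_5 (2d, j=1)            2             -2              1                    -1                   0                        0                       
  chi_6 (2d, j=2)            2             2               -1                   -1                   0                        0                       

Spot check: chi_4 (r->-1, s->-1) on {r^3} = -1.

Justification: D_6 has order 2*6 = 12 with 6 conjugacy classes, hence 6 irreducibles. Sum of squared dims 1 + 1 + 1 + 1 + 4 + 4 = 12 = |G|. Linear characters come from the abelianisation; the 2-dimensional irreps have character r^k -> 2*cos(2*pi*j*k/6), reflections -> 0.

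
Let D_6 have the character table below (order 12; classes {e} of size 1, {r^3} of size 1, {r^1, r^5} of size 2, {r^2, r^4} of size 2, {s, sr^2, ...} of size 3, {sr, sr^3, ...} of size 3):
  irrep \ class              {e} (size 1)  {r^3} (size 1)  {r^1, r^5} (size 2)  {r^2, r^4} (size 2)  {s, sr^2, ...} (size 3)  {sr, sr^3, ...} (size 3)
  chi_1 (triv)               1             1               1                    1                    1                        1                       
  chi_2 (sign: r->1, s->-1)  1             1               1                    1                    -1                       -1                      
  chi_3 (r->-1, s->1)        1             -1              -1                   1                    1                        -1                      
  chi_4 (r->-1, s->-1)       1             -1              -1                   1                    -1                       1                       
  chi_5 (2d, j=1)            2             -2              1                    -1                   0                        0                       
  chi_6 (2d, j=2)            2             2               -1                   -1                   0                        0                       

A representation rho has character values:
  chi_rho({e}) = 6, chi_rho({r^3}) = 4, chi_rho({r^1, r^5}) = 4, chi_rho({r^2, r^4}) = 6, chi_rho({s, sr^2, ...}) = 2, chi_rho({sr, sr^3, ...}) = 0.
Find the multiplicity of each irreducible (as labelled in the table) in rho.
Multiplicities: chi_1: 3, chi_2: 2, chi_3: 1, chi_4: 0, chi_5: 0, chi_6: 0.

Derivation: Use <chi_rho, chi> = (1/|G|) sum_C |C| * chi_rho(C) * conj(chi(C)) with |G| = 12 for each irreducible chi in the table:
  <chi_rho, chi_1> = (1/12)[1*(6)*conj(1) + 1*(4)*conj(1) + 2*(4)*conj(1) + 2*(6)*conj(1) + 3*(2)*conj(1) + 3*(0)*conj(1)]
      = (1/12)[(6) + (4) + (8) + (12) + (6) + (0)] = 36/12 = 3
  <chi_rho, chi_2> = (1/12)[1*(6)*conj(1) + 1*(4)*conj(1) + 2*(4)*conj(1) + 2*(6)*conj(1) + 3*(2)*conj(-1) + 3*(0)*conj(-1)]
      = (1/12)[(6) + (4) + (8) + (12) + (-6) + (0)] = 24/12 = 2
  <chi_rho, chi_3> = (1/12)[1*(6)*conj(1) + 1*(4)*conj(-1) + 2*(4)*conj(-1) + 2*(6)*conj(1) + 3*(2)*conj(1) + 3*(0)*conj(-1)]
      = (1/12)[(6) + (-4) + (-8) + (12) + (6) + (0)] = 12/12 = 1
  <chi_rho, chi_4> = (1/12)[1*(6)*conj(1) + 1*(4)*conj(-1) + 2*(4)*conj(-1) + 2*(6)*conj(1) + 3*(2)*conj(-1) + 3*(0)*conj(1)]
      = (1/12)[(6) + (-4) + (-8) + (12) + (-6) + (0)] = 0/12 = 0
  <chi_rho, chi_5> = (1/12)[1*(6)*conj(2) + 1*(4)*conj(-2) + 2*(4)*conj(1) + 2*(6)*conj(-1) + 3*(2)*conj(0) + 3*(0)*conj(0)]
      = (1/12)[(12) + (-8) + (8) + (-12) + (0) + (0)] = 0/12 = 0
  <chi_rho, chi_6> = (1/12)[1*(6)*conj(2) + 1*(4)*conj(2) + 2*(4)*conj(-1) + 2*(6)*conj(-1) + 3*(2)*conj(0) + 3*(0)*conj(0)]
      = (1/12)[(12) + (8) + (-8) + (-12) + (0) + (0)] = 0/12 = 0
Dimension check: dim(rho) = sum (mult * dim) = 3*1 + 2*1 + 1*1 + 0*1 + 0*2 + 0*2 = 6 = chi_rho(e) = 6.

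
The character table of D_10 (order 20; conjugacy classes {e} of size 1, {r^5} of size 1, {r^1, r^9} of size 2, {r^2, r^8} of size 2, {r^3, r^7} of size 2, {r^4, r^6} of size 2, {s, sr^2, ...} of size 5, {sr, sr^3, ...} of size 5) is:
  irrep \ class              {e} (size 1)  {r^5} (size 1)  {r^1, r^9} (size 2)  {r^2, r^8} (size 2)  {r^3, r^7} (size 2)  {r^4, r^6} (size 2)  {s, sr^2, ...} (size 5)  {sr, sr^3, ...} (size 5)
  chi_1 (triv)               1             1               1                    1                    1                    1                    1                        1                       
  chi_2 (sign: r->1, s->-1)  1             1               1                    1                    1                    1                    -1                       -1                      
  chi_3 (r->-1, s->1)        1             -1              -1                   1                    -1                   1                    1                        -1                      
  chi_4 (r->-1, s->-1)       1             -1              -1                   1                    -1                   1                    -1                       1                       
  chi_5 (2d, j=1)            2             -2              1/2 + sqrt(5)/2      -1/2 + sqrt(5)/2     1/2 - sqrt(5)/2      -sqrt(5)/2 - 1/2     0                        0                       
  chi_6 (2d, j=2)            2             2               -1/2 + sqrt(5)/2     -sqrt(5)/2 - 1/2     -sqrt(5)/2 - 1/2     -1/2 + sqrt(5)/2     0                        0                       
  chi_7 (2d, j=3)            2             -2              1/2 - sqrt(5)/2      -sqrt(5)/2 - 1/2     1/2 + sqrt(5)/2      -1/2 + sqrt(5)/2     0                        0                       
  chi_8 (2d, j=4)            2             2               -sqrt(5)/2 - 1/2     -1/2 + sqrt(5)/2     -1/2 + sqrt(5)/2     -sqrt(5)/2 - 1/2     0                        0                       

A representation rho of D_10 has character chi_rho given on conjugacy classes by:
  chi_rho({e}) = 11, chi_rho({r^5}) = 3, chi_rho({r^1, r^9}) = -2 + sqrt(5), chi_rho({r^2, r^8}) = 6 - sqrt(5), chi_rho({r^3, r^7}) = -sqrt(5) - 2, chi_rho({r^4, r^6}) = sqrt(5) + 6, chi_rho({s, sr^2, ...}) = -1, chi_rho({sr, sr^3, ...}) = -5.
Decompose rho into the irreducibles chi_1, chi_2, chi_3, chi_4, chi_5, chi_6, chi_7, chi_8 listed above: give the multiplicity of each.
Multiplicities: chi_1: 0, chi_2: 3, chi_3: 3, chi_4: 1, chi_5: 0, chi_6: 2, chi_7: 0, chi_8: 0.

Argument: Use <chi_rho, chi> = (1/|G|) sum_C |C| * chi_rho(C) * conj(chi(C)) with |G| = 20 for each irreducible chi in the table:
  <chi_rho, chi_1> = (1/20)[1*(11)*conj(1) + 1*(3)*conj(1) + 2*(-2 + sqrt(5))*conj(1) + 2*(6 - sqrt(5))*conj(1) + 2*(-sqrt(5) - 2)*conj(1) + 2*(sqrt(5) + 6)*conj(1) + 5*(-1)*conj(1) + 5*(-5)*conj(1)]
      = (1/20)[(11) + (3) + (-4 + 2*sqrt(5)) + (12 - 2*sqrt(5)) + (-2*sqrt(5) - 4) + (2*sqrt(5) + 12) + (-5) + (-25)] = 0/20 = 0
  <chi_rho, chi_2> = (1/20)[1*(11)*conj(1) + 1*(3)*conj(1) + 2*(-2 + sqrt(5))*conj(1) + 2*(6 - sqrt(5))*conj(1) + 2*(-sqrt(5) - 2)*conj(1) + 2*(sqrt(5) + 6)*conj(1) + 5*(-1)*conj(-1) + 5*(-5)*conj(-1)]
      = (1/20)[(11) + (3) + (-4 + 2*sqrt(5)) + (12 - 2*sqrt(5)) + (-2*sqrt(5) - 4) + (2*sqrt(5) + 12) + (5) + (25)] = 60/20 = 3
  <chi_rho, chi_3> = (1/20)[1*(11)*conj(1) + 1*(3)*conj(-1) + 2*(-2 + sqrt(5))*conj(-1) + 2*(6 - sqrt(5))*conj(1) + 2*(-sqrt(5) - 2)*conj(-1) + 2*(sqrt(5) + 6)*conj(1) + 5*(-1)*conj(1) + 5*(-5)*conj(-1)]
      = (1/20)[(11) + (-3) + (4 - 2*sqrt(5)) + (12 - 2*sqrt(5)) + (4 + 2*sqrt(5)) + (2*sqrt(5) + 12) + (-5) + (25)] = 60/20 = 3
  <chi_rho, chi_4> = (1/20)[1*(11)*conj(1) + 1*(3)*conj(-1) + 2*(-2 + sqrt(5))*conj(-1) + 2*(6 - sqrt(5))*conj(1) + 2*(-sqrt(5) - 2)*conj(-1) + 2*(sqrt(5) + 6)*conj(1) + 5*(-1)*conj(-1) + 5*(-5)*conj(1)]
      = (1/20)[(11) + (-3) + (4 - 2*sqrt(5)) + (12 - 2*sqrt(5)) + (4 + 2*sqrt(5)) + (2*sqrt(5) + 12) + (5) + (-25)] = 20/20 = 1
  <chi_rho, chi_5> = (1/20)[1*(11)*conj(2) + 1*(3)*conj(-2) + 2*(-2 + sqrt(5))*conj(1/2 + sqrt(5)/2) + 2*(6 - sqrt(5))*conj(-1/2 + sqrt(5)/2) + 2*(-sqrt(5) - 2)*conj(1/2 - sqrt(5)/2) + 2*(sqrt(5) + 6)*conj(-sqrt(5)/2 - 1/2) + 5*(-1)*conj(0) + 5*(-5)*conj(0)]
      = (1/20)[(22) + (-6) + (3 - sqrt(5)) + (-11 + 7*sqrt(5)) + (sqrt(5) + 3) + (-7*sqrt(5) - 11) + (0) + (0)] = 0/20 = 0
  <chi_rho, chi_6> = (1/20)[1*(11)*conj(2) + 1*(3)*conj(2) + 2*(-2 + sqrt(5))*conj(-1/2 + sqrt(5)/2) + 2*(6 - sqrt(5))*conj(-sqrt(5)/2 - 1/2) + 2*(-sqrt(5) - 2)*conj(-sqrt(5)/2 - 1/2) + 2*(sqrt(5) + 6)*conj(-1/2 + sqrt(5)/2) + 5*(-1)*conj(0) + 5*(-5)*conj(0)]
      = (1/20)[(22) + (6) + (7 - 3*sqrt(5)) + (-5*sqrt(5) - 1) + (3*sqrt(5) + 7) + (-1 + 5*sqrt(5)) + (0) + (0)] = 40/20 = 2
  <chi_rho, chi_7> = (1/20)[1*(11)*conj(2) + 1*(3)*conj(-2) + 2*(-2 + sqrt(5))*conj(1/2 - sqrt(5)/2) + 2*(6 - sqrt(5))*conj(-sqrt(5)/2 - 1/2) + 2*(-sqrt(5) - 2)*conj(1/2 + sqrt(5)/2) + 2*(sqrt(5) + 6)*conj(-1/2 + sqrt(5)/2) + 5*(-1)*conj(0) + 5*(-5)*conj(0)]
      = (1/20)[(22) + (-6) + (-7 + 3*sqrt(5)) + (-5*sqrt(5) - 1) + (-7 - 3*sqrt(5)) + (-1 + 5*sqrt(5)) + (0) + (0)] = 0/20 = 0
  <chi_rho, chi_8> = (1/20)[1*(11)*conj(2) + 1*(3)*conj(2) + 2*(-2 + sqrt(5))*conj(-sqrt(5)/2 - 1/2) + 2*(6 - sqrt(5))*conj(-1/2 + sqrt(5)/2) + 2*(-sqrt(5) - 2)*conj(-1/2 + sqrt(5)/2) + 2*(sqrt(5) + 6)*conj(-sqrt(5)/2 - 1/2) + 5*(-1)*conj(0) + 5*(-5)*conj(0)]
      = (1/20)[(22) + (6) + (-3 + sqrt(5)) + (-11 + 7*sqrt(5)) + (-3 - sqrt(5)) + (-7*sqrt(5) - 11) + (0) + (0)] = 0/20 = 0
Dimension check: dim(rho) = sum (mult * dim) = 0*1 + 3*1 + 3*1 + 1*1 + 0*2 + 2*2 + 0*2 + 0*2 = 11 = chi_rho(e) = 11.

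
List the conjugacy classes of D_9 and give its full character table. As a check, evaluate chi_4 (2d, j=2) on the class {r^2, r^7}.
Conjugacy classes: {e} of size 1, {r^1, r^8} of size 2, {r^2, r^7} of size 2, {r^3, r^6} of size 2, {r^4, r^5} of size 2, {s, sr, ..., sr^8} of size 9.
Character table:
  irrep \ class              {e} (size 1)  {r^1, r^8} (size 2)  {r^2, r^7} (size 2)  {r^3, r^6} (size 2)  {r^4, r^5} (size 2)  {s, sr, ..., sr^8} (size 9)
  chi_1 (triv)               1             1                    1                    1                    1                    1                          
  chi_2 (sign: r->1, s->-1)  1             1                    1                    1                    1                    -1                         
  chi_3 (2d, j=1)            2             2*cos(2*pi/9)        2*cos(4*pi/9)        -1                   -2*cos(pi/9)         0                          
  chi_4 (2d, j=2)            2             2*cos(4*pi/9)        -2*cos(pi/9)         -1                   2*cos(2*pi/9)        0                          
  chi_5 (2d, j=3)            2             -1                   -1                   2                    -1                   0                          
  chi_6 (2d, j=4)            2             -2*cos(pi/9)         2*cos(2*pi/9)        -1                   2*cos(4*pi/9)        0                          

Spot check: chi_4 (2d, j=2) on {r^2, r^7} = -2*cos(pi/9).

Details: D_9 has order 2*9 = 18 with 6 conjugacy classes, hence 6 irreducibles. Sum of squared dims 1 + 1 + 4 + 4 + 4 + 4 = 18 = |G|. Linear characters come from the abelianisation; the 2-dimensional irreps have character r^k -> 2*cos(2*pi*j*k/9), reflections -> 0.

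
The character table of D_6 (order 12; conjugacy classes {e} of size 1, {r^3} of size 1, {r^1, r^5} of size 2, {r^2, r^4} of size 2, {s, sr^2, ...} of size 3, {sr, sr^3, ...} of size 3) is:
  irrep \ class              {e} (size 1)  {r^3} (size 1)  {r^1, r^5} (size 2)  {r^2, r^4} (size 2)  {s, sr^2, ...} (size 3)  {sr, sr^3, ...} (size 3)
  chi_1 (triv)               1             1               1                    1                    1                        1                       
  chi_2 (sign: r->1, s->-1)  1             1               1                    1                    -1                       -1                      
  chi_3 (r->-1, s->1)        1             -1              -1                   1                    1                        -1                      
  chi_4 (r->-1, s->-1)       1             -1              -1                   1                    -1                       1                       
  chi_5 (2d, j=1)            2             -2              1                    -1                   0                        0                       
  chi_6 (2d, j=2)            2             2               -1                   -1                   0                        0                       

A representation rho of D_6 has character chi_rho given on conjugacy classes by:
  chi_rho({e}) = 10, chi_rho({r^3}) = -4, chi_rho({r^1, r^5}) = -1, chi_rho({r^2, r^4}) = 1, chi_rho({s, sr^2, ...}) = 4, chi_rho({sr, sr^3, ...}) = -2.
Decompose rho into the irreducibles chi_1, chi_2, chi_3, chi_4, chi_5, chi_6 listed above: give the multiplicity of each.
Multiplicities: chi_1: 1, chi_2: 0, chi_3: 3, chi_4: 0, chi_5: 2, chi_6: 1.

Why: Use <chi_rho, chi> = (1/|G|) sum_C |C| * chi_rho(C) * conj(chi(C)) with |G| = 12 for each irreducible chi in the table:
  <chi_rho, chi_1> = (1/12)[1*(10)*conj(1) + 1*(-4)*conj(1) + 2*(-1)*conj(1) + 2*(1)*conj(1) + 3*(4)*conj(1) + 3*(-2)*conj(1)]
      = (1/12)[(10) + (-4) + (-2) + (2) + (12) + (-6)] = 12/12 = 1
  <chi_rho, chi_2> = (1/12)[1*(10)*conj(1) + 1*(-4)*conj(1) + 2*(-1)*conj(1) + 2*(1)*conj(1) + 3*(4)*conj(-1) + 3*(-2)*conj(-1)]
      = (1/12)[(10) + (-4) + (-2) + (2) + (-12) + (6)] = 0/12 = 0
  <chi_rho, chi_3> = (1/12)[1*(10)*conj(1) + 1*(-4)*conj(-1) + 2*(-1)*conj(-1) + 2*(1)*conj(1) + 3*(4)*conj(1) + 3*(-2)*conj(-1)]
      = (1/12)[(10) + (4) + (2) + (2) + (12) + (6)] = 36/12 = 3
  <chi_rho, chi_4> = (1/12)[1*(10)*conj(1) + 1*(-4)*conj(-1) + 2*(-1)*conj(-1) + 2*(1)*conj(1) + 3*(4)*conj(-1) + 3*(-2)*conj(1)]
      = (1/12)[(10) + (4) + (2) + (2) + (-12) + (-6)] = 0/12 = 0
  <chi_rho, chi_5> = (1/12)[1*(10)*conj(2) + 1*(-4)*conj(-2) + 2*(-1)*conj(1) + 2*(1)*conj(-1) + 3*(4)*conj(0) + 3*(-2)*conj(0)]
      = (1/12)[(20) + (8) + (-2) + (-2) + (0) + (0)] = 24/12 = 2
  <chi_rho, chi_6> = (1/12)[1*(10)*conj(2) + 1*(-4)*conj(2) + 2*(-1)*conj(-1) + 2*(1)*conj(-1) + 3*(4)*conj(0) + 3*(-2)*conj(0)]
      = (1/12)[(20) + (-8) + (2) + (-2) + (0) + (0)] = 12/12 = 1
Dimension check: dim(rho) = sum (mult * dim) = 1*1 + 0*1 + 3*1 + 0*1 + 2*2 + 1*2 = 10 = chi_rho(e) = 10.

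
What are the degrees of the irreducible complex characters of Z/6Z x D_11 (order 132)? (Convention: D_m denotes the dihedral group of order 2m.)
Dimensions: 1, 1, 1, 1, 1, 1, 1, 1, 1, 1, 1, 1, 2, 2, 2, 2, 2, 2, 2, 2, 2, 2, 2, 2, 2, 2, 2, 2, 2, 2, 2, 2, 2, 2, 2, 2, 2, 2, 2, 2, 2, 2

Justification: There are 42 irreducibles (= number of conjugacy classes). Their dimensions d_i satisfy sum d_i^2 = |G| = 132: 1 + 1 + 1 + 1 + 1 + 1 + 1 + 1 + 1 + 1 + 1 + 1 + 4 + 4 + 4 + 4 + 4 + 4 + 4 + 4 + 4 + 4 + 4 + 4 + 4 + 4 + 4 + 4 + 4 + 4 + 4 + 4 + 4 + 4 + 4 + 4 + 4 + 4 + 4 + 4 + 4 + 4 = 132. (For the product with Z/6Z: each of the 6 1-dim characters of Z/6Z tensors with each irrep of D_11, giving 6 copies of each D_11-dimension.)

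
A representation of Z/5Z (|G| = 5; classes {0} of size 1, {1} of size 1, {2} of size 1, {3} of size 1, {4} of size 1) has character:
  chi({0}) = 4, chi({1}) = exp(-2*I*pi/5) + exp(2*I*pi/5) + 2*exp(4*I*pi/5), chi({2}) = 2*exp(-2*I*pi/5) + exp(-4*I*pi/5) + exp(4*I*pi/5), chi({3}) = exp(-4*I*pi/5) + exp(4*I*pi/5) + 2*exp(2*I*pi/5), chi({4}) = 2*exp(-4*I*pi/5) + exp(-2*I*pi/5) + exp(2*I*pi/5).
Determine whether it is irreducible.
Not irreducible (reducible): <chi, chi> = 6 > 1.

Explanation: <chi, chi> = (1/|G|) sum_C |C| * |chi(C)|^2 = (1/5)[1*|4|^2 + 1*|exp(-2*I*pi/5) + exp(2*I*pi/5) + 2*exp(4*I*pi/5)|^2 + 1*|2*exp(-2*I*pi/5) + exp(-4*I*pi/5) + exp(4*I*pi/5)|^2 + 1*|exp(-4*I*pi/5) + exp(4*I*pi/5) + 2*exp(2*I*pi/5)|^2 + 1*|2*exp(-4*I*pi/5) + exp(-2*I*pi/5) + exp(2*I*pi/5)|^2]
  = (1/5)[(16) + (6 + 2*exp(-2*I*pi/5) + 3*exp(-4*I*pi/5) + 3*exp(4*I*pi/5) + 2*exp(2*I*pi/5)) + (6 + 3*exp(-2*I*pi/5) + 2*exp(-4*I*pi/5) + 2*exp(4*I*pi/5) + 3*exp(2*I*pi/5)) + (6 + 3*exp(-2*I*pi/5) + 2*exp(-4*I*pi/5) + 2*exp(4*I*pi/5) + 3*exp(2*I*pi/5)) + (6 + 2*exp(-2*I*pi/5) + 3*exp(-4*I*pi/5) + 3*exp(4*I*pi/5) + 2*exp(2*I*pi/5))] = 30/5 = 6.
(Exp terms are combined using exp(i*s)*conj(exp(i*t)) = exp(i*(s-t)), and sums of them are collapsed using the identity that for every m > 1 the m distinct m-th roots of unity sum to 0, e.g. 1 + exp(2*I*pi/3) + exp(-2*I*pi/3) = 0.)
A character is irreducible iff <chi, chi> = 1, so this representation is reducible.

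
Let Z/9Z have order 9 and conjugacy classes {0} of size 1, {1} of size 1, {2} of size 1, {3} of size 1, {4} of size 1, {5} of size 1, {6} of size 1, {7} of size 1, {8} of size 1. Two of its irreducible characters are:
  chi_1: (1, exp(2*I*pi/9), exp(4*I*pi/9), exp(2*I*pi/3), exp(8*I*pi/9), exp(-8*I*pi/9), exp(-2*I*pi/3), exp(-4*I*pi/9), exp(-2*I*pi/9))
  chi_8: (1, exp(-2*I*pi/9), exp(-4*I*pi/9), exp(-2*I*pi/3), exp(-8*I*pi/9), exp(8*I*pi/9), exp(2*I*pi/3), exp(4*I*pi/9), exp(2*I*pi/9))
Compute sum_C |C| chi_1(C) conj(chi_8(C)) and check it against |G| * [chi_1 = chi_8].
Sum = 0; so <chi_1, chi_8> = 0 (distinct irreducibles are orthogonal).

Reasoning: Compute term by term over conjugacy classes (|C| * chi_1(C) * conj(chi_8(C))):
  1*(1)*conj(1) + 1*(exp(2*I*pi/9))*conj(exp(-2*I*pi/9)) + 1*(exp(4*I*pi/9))*conj(exp(-4*I*pi/9)) + 1*(exp(2*I*pi/3))*conj(exp(-2*I*pi/3)) + 1*(exp(8*I*pi/9))*conj(exp(-8*I*pi/9)) + 1*(exp(-8*I*pi/9))*conj(exp(8*I*pi/9)) + 1*(exp(-2*I*pi/3))*conj(exp(2*I*pi/3)) + 1*(exp(-4*I*pi/9))*conj(exp(4*I*pi/9)) + 1*(exp(-2*I*pi/9))*conj(exp(2*I*pi/9))
  = (1) + (exp(4*I*pi/9)) + (exp(8*I*pi/9)) + (exp(-2*I*pi/3)) + (exp(-2*I*pi/9)) + (exp(2*I*pi/9)) + (exp(2*I*pi/3)) + (exp(-8*I*pi/9)) + (exp(-4*I*pi/9))
  = 0.
(Exp terms are combined using exp(i*s)*conj(exp(i*t)) = exp(i*(s-t)), and sums of them are collapsed using the identity that for every m > 1 the m distinct m-th roots of unity sum to 0, e.g. 1 + exp(2*I*pi/3) + exp(-2*I*pi/3) = 0.)
Dividing by |G| = 9 gives 0/9 = 0, matching the row-orthogonality relation <chi_1, chi_8> = [chi_1 = chi_8].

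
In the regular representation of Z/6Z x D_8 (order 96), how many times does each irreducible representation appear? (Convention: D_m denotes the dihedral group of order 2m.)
Each irreducible V_i of dimension d_i appears with multiplicity d_i, i.e. rho_reg = (direct sum over all irreducibles V_i) d_i V_i. The irreducible dimensions for Z/6Z x D_8 are 1, 1, 1, 1, 1, 1, 1, 1, 1, 1, 1, 1, 1, 1, 1, 1, 1, 1, 1, 1, 1, 1, 1, 1, 2, 2, 2, 2, 2, 2, 2, 2, 2, 2, 2, 2, 2, 2, 2, 2, 2, 2: 24 irreducibles of dimension 1, each with multiplicity 1; 18 irreducibles of dimension 2, each with multiplicity 2. Total dimension 24*1*1 + 18*2*2 = 96 = |G|.

Justification: General theorem: in the regular representation of a finite group G, each irreducible appears with multiplicity equal to its dimension. Check: dim(rho_reg) = sum d_i^2 = 1 + 1 + 1 + 1 + 1 + 1 + 1 + 1 + 1 + 1 + 1 + 1 + 1 + 1 + 1 + 1 + 1 + 1 + 1 + 1 + 1 + 1 + 1 + 1 + 4 + 4 + 4 + 4 + 4 + 4 + 4 + 4 + 4 + 4 + 4 + 4 + 4 + 4 + 4 + 4 + 4 + 4 = 96 = |G|.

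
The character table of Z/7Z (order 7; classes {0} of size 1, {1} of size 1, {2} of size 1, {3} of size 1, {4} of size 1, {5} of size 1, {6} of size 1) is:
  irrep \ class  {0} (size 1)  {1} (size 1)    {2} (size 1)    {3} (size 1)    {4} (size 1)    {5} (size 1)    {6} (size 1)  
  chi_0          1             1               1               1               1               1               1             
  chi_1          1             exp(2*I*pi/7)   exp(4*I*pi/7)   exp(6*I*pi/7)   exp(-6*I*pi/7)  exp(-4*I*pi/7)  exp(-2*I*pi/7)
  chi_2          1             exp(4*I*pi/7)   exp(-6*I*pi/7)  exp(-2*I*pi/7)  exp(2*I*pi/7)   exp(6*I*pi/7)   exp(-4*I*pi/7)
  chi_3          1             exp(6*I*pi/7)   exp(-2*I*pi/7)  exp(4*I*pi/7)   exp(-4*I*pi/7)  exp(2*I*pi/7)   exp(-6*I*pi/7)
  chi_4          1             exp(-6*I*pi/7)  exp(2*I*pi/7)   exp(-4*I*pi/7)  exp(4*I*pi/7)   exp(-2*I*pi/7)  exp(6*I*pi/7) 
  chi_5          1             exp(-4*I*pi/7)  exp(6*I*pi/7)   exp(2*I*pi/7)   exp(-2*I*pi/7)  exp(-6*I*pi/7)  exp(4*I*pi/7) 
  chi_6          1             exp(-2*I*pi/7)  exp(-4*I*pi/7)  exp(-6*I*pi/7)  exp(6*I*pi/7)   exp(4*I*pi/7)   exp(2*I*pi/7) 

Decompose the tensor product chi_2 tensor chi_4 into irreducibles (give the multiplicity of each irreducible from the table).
chi_2 tensor chi_4 = chi_6 (all other irreducibles have multiplicity 0).

Solution. The character of a tensor product is the pointwise product (chi_2 * chi_4)(C) = chi_2(C) * chi_4(C):
  {0}: (1)*(1), {1}: (exp(4*I*pi/7))*(exp(-6*I*pi/7)), {2}: (exp(-6*I*pi/7))*(exp(2*I*pi/7)), {3}: (exp(-2*I*pi/7))*(exp(-4*I*pi/7)), {4}: (exp(2*I*pi/7))*(exp(4*I*pi/7)), {5}: (exp(6*I*pi/7))*(exp(-2*I*pi/7)), {6}: (exp(-4*I*pi/7))*(exp(6*I*pi/7))
so (chi_2 * chi_4) takes values
  {0} -> 1, {1} -> exp(-2*I*pi/7), {2} -> exp(-4*I*pi/7), {3} -> exp(-6*I*pi/7), {4} -> exp(6*I*pi/7), {5} -> exp(4*I*pi/7), {6} -> exp(2*I*pi/7).
Now take the inner product of this character with each irreducible chi from the table, <chi_2*chi_4, chi> = (1/7) sum_C |C| (chi_2*chi_4)(C) conj(chi(C)):
  <chi_2*chi_4, chi_0> = (1/7)[1*(1)*conj(1) + 1*(exp(-2*I*pi/7))*conj(1) + 1*(exp(-4*I*pi/7))*conj(1) + 1*(exp(-6*I*pi/7))*conj(1) + 1*(exp(6*I*pi/7))*conj(1) + 1*(exp(4*I*pi/7))*conj(1) + 1*(exp(2*I*pi/7))*conj(1)]
      = (1/7)[(1) + (exp(-2*I*pi/7)) + (exp(-4*I*pi/7)) + (exp(-6*I*pi/7)) + (exp(6*I*pi/7)) + (exp(4*I*pi/7)) + (exp(2*I*pi/7))] = 0/7 = 0
  <chi_2*chi_4, chi_1> = (1/7)[1*(1)*conj(1) + 1*(exp(-2*I*pi/7))*conj(exp(2*I*pi/7)) + 1*(exp(-4*I*pi/7))*conj(exp(4*I*pi/7)) + 1*(exp(-6*I*pi/7))*conj(exp(6*I*pi/7)) + 1*(exp(6*I*pi/7))*conj(exp(-6*I*pi/7)) + 1*(exp(4*I*pi/7))*conj(exp(-4*I*pi/7)) + 1*(exp(2*I*pi/7))*conj(exp(-2*I*pi/7))]
      = (1/7)[(1) + (exp(-4*I*pi/7)) + (exp(6*I*pi/7)) + (exp(2*I*pi/7)) + (exp(-2*I*pi/7)) + (exp(-6*I*pi/7)) + (exp(4*I*pi/7))] = 0/7 = 0
  <chi_2*chi_4, chi_2> = (1/7)[1*(1)*conj(1) + 1*(exp(-2*I*pi/7))*conj(exp(4*I*pi/7)) + 1*(exp(-4*I*pi/7))*conj(exp(-6*I*pi/7)) + 1*(exp(-6*I*pi/7))*conj(exp(-2*I*pi/7)) + 1*(exp(6*I*pi/7))*conj(exp(2*I*pi/7)) + 1*(exp(4*I*pi/7))*conj(exp(6*I*pi/7)) + 1*(exp(2*I*pi/7))*conj(exp(-4*I*pi/7))]
      = (1/7)[(1) + (exp(-6*I*pi/7)) + (exp(2*I*pi/7)) + (exp(-4*I*pi/7)) + (exp(4*I*pi/7)) + (exp(-2*I*pi/7)) + (exp(6*I*pi/7))] = 0/7 = 0
  <chi_2*chi_4, chi_3> = (1/7)[1*(1)*conj(1) + 1*(exp(-2*I*pi/7))*conj(exp(6*I*pi/7)) + 1*(exp(-4*I*pi/7))*conj(exp(-2*I*pi/7)) + 1*(exp(-6*I*pi/7))*conj(exp(4*I*pi/7)) + 1*(exp(6*I*pi/7))*conj(exp(-4*I*pi/7)) + 1*(exp(4*I*pi/7))*conj(exp(2*I*pi/7)) + 1*(exp(2*I*pi/7))*conj(exp(-6*I*pi/7))]
      = (1/7)[(1) + (exp(6*I*pi/7)) + (exp(-2*I*pi/7)) + (exp(4*I*pi/7)) + (exp(-4*I*pi/7)) + (exp(2*I*pi/7)) + (exp(-6*I*pi/7))] = 0/7 = 0
  <chi_2*chi_4, chi_4> = (1/7)[1*(1)*conj(1) + 1*(exp(-2*I*pi/7))*conj(exp(-6*I*pi/7)) + 1*(exp(-4*I*pi/7))*conj(exp(2*I*pi/7)) + 1*(exp(-6*I*pi/7))*conj(exp(-4*I*pi/7)) + 1*(exp(6*I*pi/7))*conj(exp(4*I*pi/7)) + 1*(exp(4*I*pi/7))*conj(exp(-2*I*pi/7)) + 1*(exp(2*I*pi/7))*conj(exp(6*I*pi/7))]
      = (1/7)[(1) + (exp(4*I*pi/7)) + (exp(-6*I*pi/7)) + (exp(-2*I*pi/7)) + (exp(2*I*pi/7)) + (exp(6*I*pi/7)) + (exp(-4*I*pi/7))] = 0/7 = 0
  <chi_2*chi_4, chi_5> = (1/7)[1*(1)*conj(1) + 1*(exp(-2*I*pi/7))*conj(exp(-4*I*pi/7)) + 1*(exp(-4*I*pi/7))*conj(exp(6*I*pi/7)) + 1*(exp(-6*I*pi/7))*conj(exp(2*I*pi/7)) + 1*(exp(6*I*pi/7))*conj(exp(-2*I*pi/7)) + 1*(exp(4*I*pi/7))*conj(exp(-6*I*pi/7)) + 1*(exp(2*I*pi/7))*conj(exp(4*I*pi/7))]
      = (1/7)[(1) + (exp(2*I*pi/7)) + (exp(4*I*pi/7)) + (exp(6*I*pi/7)) + (exp(-6*I*pi/7)) + (exp(-4*I*pi/7)) + (exp(-2*I*pi/7))] = 0/7 = 0
  <chi_2*chi_4, chi_6> = (1/7)[1*(1)*conj(1) + 1*(exp(-2*I*pi/7))*conj(exp(-2*I*pi/7)) + 1*(exp(-4*I*pi/7))*conj(exp(-4*I*pi/7)) + 1*(exp(-6*I*pi/7))*conj(exp(-6*I*pi/7)) + 1*(exp(6*I*pi/7))*conj(exp(6*I*pi/7)) + 1*(exp(4*I*pi/7))*conj(exp(4*I*pi/7)) + 1*(exp(2*I*pi/7))*conj(exp(2*I*pi/7))]
      = (1/7)[(1) + (1) + (1) + (1) + (1) + (1) + (1)] = 7/7 = 1
(Exp terms are combined using exp(i*s)*conj(exp(i*t)) = exp(i*(s-t)), and sums of them are collapsed using the identity that for every m > 1 the m distinct m-th roots of unity sum to 0, e.g. 1 + exp(2*I*pi/3) + exp(-2*I*pi/3) = 0.)
Hence the multiplicities are chi_6: 1. Dimension check: dim(chi_2)*dim(chi_4) = 1*1 = 1 and sum (mult * dim) = 1*1 = 1.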